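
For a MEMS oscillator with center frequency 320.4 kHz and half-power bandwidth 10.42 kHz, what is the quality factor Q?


Step 1: Q = f0 / bandwidth
Step 2: Q = 320.4 / 10.42
Q = 30.7


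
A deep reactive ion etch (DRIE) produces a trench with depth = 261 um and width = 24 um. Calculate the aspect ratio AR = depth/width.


Step 1: AR = depth / width
Step 2: AR = 261 / 24
AR = 10.9


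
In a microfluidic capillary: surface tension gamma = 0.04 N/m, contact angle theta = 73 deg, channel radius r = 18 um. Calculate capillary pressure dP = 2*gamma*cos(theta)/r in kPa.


Step 1: cos(73 deg) = 0.2924
Step 2: Convert r to m: r = 18e-6 m
Step 3: dP = 2 * 0.04 * 0.2924 / 18e-6 = 1299.6 Pa
Step 4: Convert Pa to kPa (divide by 1000).
dP = 1.3 kPa


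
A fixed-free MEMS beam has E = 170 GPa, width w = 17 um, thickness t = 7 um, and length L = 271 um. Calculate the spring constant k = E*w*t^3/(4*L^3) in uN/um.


Step 1: Convert E to consistent units (1 GPa = 1000 uN/um^2).
E = 170 GPa = 170000 uN/um^2
Step 2: Compute t^3 = 7^3 = 343
Step 3: Compute L^3 = 271^3 = 19902511
Step 4: k = 170000 * 17 * 343 / (4 * 19902511)
k = 12.4516 uN/um


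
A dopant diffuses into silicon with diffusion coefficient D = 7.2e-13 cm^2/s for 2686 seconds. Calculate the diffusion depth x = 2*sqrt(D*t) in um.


Step 1: Compute D*t = 7.2e-13 * 2686 = 1.93392e-09 cm^2
Step 2: sqrt(D*t) = 4.398e-05 cm
Step 3: x = 2 * 4.398e-05 cm = 8.796e-05 cm
Step 4: Convert to um (1 cm = 1e4 um): x = 0.88 um


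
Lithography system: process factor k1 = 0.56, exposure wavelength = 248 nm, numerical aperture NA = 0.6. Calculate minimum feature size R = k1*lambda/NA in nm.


Step 1: Identify values: k1 = 0.56, lambda = 248 nm, NA = 0.6
Step 2: R = k1 * lambda / NA
R = 0.56 * 248 / 0.6
R = 231.5 nm


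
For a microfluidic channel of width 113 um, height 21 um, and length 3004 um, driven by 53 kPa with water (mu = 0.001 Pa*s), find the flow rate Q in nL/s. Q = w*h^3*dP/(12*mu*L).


Step 1: Convert all dimensions to SI (meters).
w = 113e-6 m, h = 21e-6 m, L = 3004e-6 m, dP = 53e3 Pa
Step 2: Q = w * h^3 * dP / (12 * mu * L)
Q = 113e-6 * (21e-6)^3 * 53e3 / (12 * 0.001 * 3004e-6) = 1.53861876e-09 m^3/s
Step 3: Convert Q from m^3/s to nL/s (1 m^3 = 1e12 nL, so multiply by 1e12).
Q = 1538.619 nL/s


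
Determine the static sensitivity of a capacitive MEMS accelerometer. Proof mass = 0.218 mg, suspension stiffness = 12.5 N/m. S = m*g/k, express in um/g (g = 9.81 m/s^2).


Step 1: Convert mass: m = 0.218 mg = 2.18e-07 kg
Step 2: S = m * g / k = 2.18e-07 * 9.81 / 12.5
Step 3: S = 1.71e-07 m/g
Step 4: Convert to um/g: S = 0.171 um/g


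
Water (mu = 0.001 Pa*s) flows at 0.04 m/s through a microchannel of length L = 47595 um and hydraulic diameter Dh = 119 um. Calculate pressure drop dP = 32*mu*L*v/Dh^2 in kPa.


Step 1: Convert to SI: L = 47595e-6 m, Dh = 119e-6 m
Step 2: dP = 32 * 0.001 * 47595e-6 * 0.04 / (119e-6)^2
Step 3: dP = 4302.07 Pa
Step 4: Convert to kPa: dP = 4.3 kPa


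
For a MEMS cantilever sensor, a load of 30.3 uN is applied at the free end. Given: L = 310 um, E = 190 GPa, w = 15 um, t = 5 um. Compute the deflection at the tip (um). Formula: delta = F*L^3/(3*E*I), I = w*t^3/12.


Step 1: Calculate the second moment of area.
I = w * t^3 / 12 = 15 * 5^3 / 12 = 156.25 um^4
Step 2: Convert E to consistent units (1 GPa = 1000 uN/um^2).
E = 190 GPa = 190000 uN/um^2
Step 3: Calculate tip deflection.
delta = F * L^3 / (3 * E * I)
delta = 30.3 * 310^3 / (3 * 190000 * 156.25)
delta = 10.1352 um


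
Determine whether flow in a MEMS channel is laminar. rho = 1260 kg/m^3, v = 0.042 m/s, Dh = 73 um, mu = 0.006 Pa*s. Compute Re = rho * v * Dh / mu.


Step 1: Convert Dh to meters: Dh = 73e-6 m
Step 2: Re = rho * v * Dh / mu
Re = 1260 * 0.042 * 73e-6 / 0.006
Re = 0.644
Since Re = 0.644 is below ~2300, the flow is laminar.


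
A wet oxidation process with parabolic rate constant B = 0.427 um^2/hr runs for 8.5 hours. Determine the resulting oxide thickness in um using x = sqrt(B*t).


Step 1: Compute B*t = 0.427 * 8.5 = 3.6295
Step 2: x = sqrt(3.6295)
x = 1.905 um


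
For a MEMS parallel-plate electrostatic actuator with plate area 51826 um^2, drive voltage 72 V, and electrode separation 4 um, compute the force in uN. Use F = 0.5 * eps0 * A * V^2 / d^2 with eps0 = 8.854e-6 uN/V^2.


Step 1: Identify parameters.
eps0 = 8.854e-6 uN/V^2, A = 51826 um^2, V = 72 V, d = 4 um
Step 2: Compute V^2 = 72^2 = 5184
Step 3: Compute d^2 = 4^2 = 16
Step 4: F = 0.5 * 8.854e-6 * 51826 * 5184 / 16
F = 74.337 uN


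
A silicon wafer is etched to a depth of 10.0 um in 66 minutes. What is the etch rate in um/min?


Step 1: Etch rate = depth / time
Step 2: rate = 10.0 / 66
rate = 0.152 um/min


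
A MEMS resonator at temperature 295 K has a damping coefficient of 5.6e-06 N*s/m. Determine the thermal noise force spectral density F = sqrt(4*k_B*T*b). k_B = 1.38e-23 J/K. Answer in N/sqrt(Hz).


Step 1: Compute 4 * k_B * T * b
= 4 * 1.38e-23 * 295 * 5.6e-06
= 9.1190e-26 N^2/Hz
Step 2: F_noise = sqrt(9.1190e-26)
F_noise = 3.02e-13 N/sqrt(Hz)


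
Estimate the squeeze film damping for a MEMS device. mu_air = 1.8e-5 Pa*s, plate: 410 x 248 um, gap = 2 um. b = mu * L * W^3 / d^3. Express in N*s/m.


Step 1: Convert to SI.
L = 410e-6 m, W = 248e-6 m, d = 2e-6 m
Step 2: W^3 = (248e-6)^3 = 1.53e-11 m^3
Step 3: d^3 = (2e-6)^3 = 8.00e-18 m^3
Step 4: b = 1.8e-5 * 410e-6 * 1.53e-11 / 8.00e-18
b = 1.41e-02 N*s/m


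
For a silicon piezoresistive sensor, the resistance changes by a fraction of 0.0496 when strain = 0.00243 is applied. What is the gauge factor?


Step 1: Identify values.
dR/R = 0.0496, strain = 0.00243
Step 2: GF = (dR/R) / strain = 0.0496 / 0.00243
GF = 20.4


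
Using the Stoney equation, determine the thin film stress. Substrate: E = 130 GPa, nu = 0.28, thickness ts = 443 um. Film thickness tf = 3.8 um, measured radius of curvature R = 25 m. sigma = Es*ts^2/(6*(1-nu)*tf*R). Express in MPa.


Step 1: Compute numerator: Es * ts^2 = 130 * 443^2 = 25512370 (GPa*um^2)
Step 2: Compute denominator (R in um): 6*(1-nu)*tf*R = 6*0.72*3.8*25e6 = 410400000.0 (um^2)
Step 3: sigma (GPa) = 25512370 / 410400000.0 = 6.2165e-02 GPa
Step 4: Convert to MPa (x1000): sigma = 62.2 MPa


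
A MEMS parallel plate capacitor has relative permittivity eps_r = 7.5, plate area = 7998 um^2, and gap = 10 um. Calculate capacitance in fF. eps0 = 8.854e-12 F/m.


Step 1: Convert area to m^2: A = 7998e-12 m^2
Step 2: Convert gap to m: d = 10e-6 m
Step 3: C = eps0 * eps_r * A / d
C = 8.854e-12 * 7.5 * 7998e-12 / 10e-6
Step 4: Convert to fF (multiply by 1e15).
C = 53.11 fF


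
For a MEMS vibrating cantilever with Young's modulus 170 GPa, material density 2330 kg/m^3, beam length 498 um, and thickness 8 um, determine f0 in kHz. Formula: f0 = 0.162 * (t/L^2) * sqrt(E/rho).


Step 1: Convert units to SI.
t_SI = 8e-6 m, L_SI = 498e-6 m
Step 2: Calculate sqrt(E/rho).
sqrt(170e9 / 2330) = 8541.74 m/s
Step 3: Compute f0.
f0 = 0.162 * 8e-6 / (498e-6)^2 * 8541.74 = 44636.8 Hz = 44.64 kHz


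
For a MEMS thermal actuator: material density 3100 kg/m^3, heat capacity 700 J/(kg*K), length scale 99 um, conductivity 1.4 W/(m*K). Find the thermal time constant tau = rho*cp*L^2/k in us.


Step 1: Convert L to m: L = 99e-6 m
Step 2: L^2 = (99e-6)^2 = 9.801e-09 m^2
Step 3: tau = 3100 * 700 * 9.801e-09 / 1.4 = 1.519155e-02 s
Step 4: Convert to microseconds (multiply by 1e6).
tau = 15191.55 us


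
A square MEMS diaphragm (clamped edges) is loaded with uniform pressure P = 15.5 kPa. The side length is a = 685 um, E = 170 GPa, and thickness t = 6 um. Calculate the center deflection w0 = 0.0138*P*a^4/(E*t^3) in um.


Step 1: Convert pressure to compatible units (E is in GPa, so P in GPa).
P = 15.5 kPa = 15.5e-6 GPa
Step 2: Compute numerator: 0.0138 * P * a^4.
a^4 = 685^4 = 220172100625
numerator = 0.0138 * 15.5e-6 * 220172100625 = 4.709481e+04
Step 3: Compute denominator: E * t^3 = 170 * 6^3 = 36720
Step 4: w0 = numerator / denominator = 4.709481e+04 / 36720 = 1.2825 um


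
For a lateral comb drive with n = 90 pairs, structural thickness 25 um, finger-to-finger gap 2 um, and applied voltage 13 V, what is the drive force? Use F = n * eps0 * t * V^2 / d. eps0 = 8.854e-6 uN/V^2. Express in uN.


Step 1: Parameters: n=90, eps0=8.854e-6 uN/V^2, t=25 um, V=13 V, d=2 um
Step 2: V^2 = 169
Step 3: F = 90 * 8.854e-6 * 25 * 169 / 2
F = 1.683 uN


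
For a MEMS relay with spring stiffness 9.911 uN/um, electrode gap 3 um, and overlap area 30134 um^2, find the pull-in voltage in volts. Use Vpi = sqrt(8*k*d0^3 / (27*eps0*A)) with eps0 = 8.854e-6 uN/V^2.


Step 1: Compute numerator: 8 * k * d0^3 = 8 * 9.911 * 3^3 = 2140.776
Step 2: Compute denominator: 27 * eps0 * A = 27 * 8.854e-6 * 30134 = 7.203774
Step 3: Vpi = sqrt(2140.776 / 7.203774)
Vpi = 17.24 V


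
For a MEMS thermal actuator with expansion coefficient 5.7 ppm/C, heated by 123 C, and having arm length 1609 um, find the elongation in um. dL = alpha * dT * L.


Step 1: Convert CTE: alpha = 5.7 ppm/C = 5.7e-6 /C
Step 2: dL = 5.7e-6 * 123 * 1609
dL = 1.1281 um


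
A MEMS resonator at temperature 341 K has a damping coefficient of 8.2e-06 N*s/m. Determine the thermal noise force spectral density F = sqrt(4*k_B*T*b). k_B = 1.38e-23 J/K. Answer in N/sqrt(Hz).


Step 1: Compute 4 * k_B * T * b
= 4 * 1.38e-23 * 341 * 8.2e-06
= 1.5435e-25 N^2/Hz
Step 2: F_noise = sqrt(1.5435e-25)
F_noise = 3.93e-13 N/sqrt(Hz)


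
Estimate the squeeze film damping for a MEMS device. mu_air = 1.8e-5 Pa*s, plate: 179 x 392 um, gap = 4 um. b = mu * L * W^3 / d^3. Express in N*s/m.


Step 1: Convert to SI.
L = 179e-6 m, W = 392e-6 m, d = 4e-6 m
Step 2: W^3 = (392e-6)^3 = 6.02e-11 m^3
Step 3: d^3 = (4e-6)^3 = 6.40e-17 m^3
Step 4: b = 1.8e-5 * 179e-6 * 6.02e-11 / 6.40e-17
b = 3.03e-03 N*s/m


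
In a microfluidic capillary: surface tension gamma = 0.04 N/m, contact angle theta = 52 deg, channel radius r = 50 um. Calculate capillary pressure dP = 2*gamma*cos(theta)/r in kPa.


Step 1: cos(52 deg) = 0.6157
Step 2: Convert r to m: r = 50e-6 m
Step 3: dP = 2 * 0.04 * 0.6157 / 50e-6 = 985.1 Pa
Step 4: Convert Pa to kPa (divide by 1000).
dP = 0.99 kPa


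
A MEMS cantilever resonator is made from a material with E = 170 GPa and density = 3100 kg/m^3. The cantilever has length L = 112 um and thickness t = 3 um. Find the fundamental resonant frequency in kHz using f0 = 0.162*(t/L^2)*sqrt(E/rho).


Step 1: Convert units to SI.
t_SI = 3e-6 m, L_SI = 112e-6 m
Step 2: Calculate sqrt(E/rho).
sqrt(170e9 / 3100) = 7405.32 m/s
Step 3: Compute f0.
f0 = 0.162 * 3e-6 / (112e-6)^2 * 7405.32 = 286908.9 Hz = 286.91 kHz


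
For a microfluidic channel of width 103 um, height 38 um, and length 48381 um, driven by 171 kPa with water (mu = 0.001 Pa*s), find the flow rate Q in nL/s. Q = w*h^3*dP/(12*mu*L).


Step 1: Convert all dimensions to SI (meters).
w = 103e-6 m, h = 38e-6 m, L = 48381e-6 m, dP = 171e3 Pa
Step 2: Q = w * h^3 * dP / (12 * mu * L)
Q = 103e-6 * (38e-6)^3 * 171e3 / (12 * 0.001 * 48381e-6) = 1.6646696e-09 m^3/s
Step 3: Convert Q from m^3/s to nL/s (1 m^3 = 1e12 nL, so multiply by 1e12).
Q = 1664.67 nL/s


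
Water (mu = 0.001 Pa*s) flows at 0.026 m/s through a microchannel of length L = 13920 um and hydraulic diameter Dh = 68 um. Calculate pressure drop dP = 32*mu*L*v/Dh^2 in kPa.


Step 1: Convert to SI: L = 13920e-6 m, Dh = 68e-6 m
Step 2: dP = 32 * 0.001 * 13920e-6 * 0.026 / (68e-6)^2
Step 3: dP = 2504.64 Pa
Step 4: Convert to kPa: dP = 2.5 kPa


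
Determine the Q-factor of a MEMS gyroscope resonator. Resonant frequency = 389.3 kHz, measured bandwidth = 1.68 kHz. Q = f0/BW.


Step 1: Q = f0 / bandwidth
Step 2: Q = 389.3 / 1.68
Q = 231.7


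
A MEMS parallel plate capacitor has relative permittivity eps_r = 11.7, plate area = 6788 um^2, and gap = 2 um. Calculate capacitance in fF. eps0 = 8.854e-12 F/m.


Step 1: Convert area to m^2: A = 6788e-12 m^2
Step 2: Convert gap to m: d = 2e-6 m
Step 3: C = eps0 * eps_r * A / d
C = 8.854e-12 * 11.7 * 6788e-12 / 2e-6
Step 4: Convert to fF (multiply by 1e15).
C = 351.59 fF


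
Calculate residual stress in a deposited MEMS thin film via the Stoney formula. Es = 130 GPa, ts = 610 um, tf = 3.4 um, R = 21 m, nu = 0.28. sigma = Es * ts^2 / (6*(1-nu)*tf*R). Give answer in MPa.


Step 1: Compute numerator: Es * ts^2 = 130 * 610^2 = 48373000 (GPa*um^2)
Step 2: Compute denominator (R in um): 6*(1-nu)*tf*R = 6*0.72*3.4*21e6 = 308448000.0 (um^2)
Step 3: sigma (GPa) = 48373000 / 308448000.0 = 1.56827e-01 GPa
Step 4: Convert to MPa (x1000): sigma = 156.8 MPa


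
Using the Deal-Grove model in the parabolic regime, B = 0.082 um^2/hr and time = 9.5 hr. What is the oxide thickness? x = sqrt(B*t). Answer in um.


Step 1: Compute B*t = 0.082 * 9.5 = 0.779
Step 2: x = sqrt(0.779)
x = 0.883 um


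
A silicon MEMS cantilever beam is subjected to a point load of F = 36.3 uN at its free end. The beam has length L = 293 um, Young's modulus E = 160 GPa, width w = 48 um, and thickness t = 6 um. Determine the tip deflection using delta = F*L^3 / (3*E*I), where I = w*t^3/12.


Step 1: Calculate the second moment of area.
I = w * t^3 / 12 = 48 * 6^3 / 12 = 864.0 um^4
Step 2: Convert E to consistent units (1 GPa = 1000 uN/um^2).
E = 160 GPa = 160000 uN/um^2
Step 3: Calculate tip deflection.
delta = F * L^3 / (3 * E * I)
delta = 36.3 * 293^3 / (3 * 160000 * 864.0)
delta = 2.2017 um


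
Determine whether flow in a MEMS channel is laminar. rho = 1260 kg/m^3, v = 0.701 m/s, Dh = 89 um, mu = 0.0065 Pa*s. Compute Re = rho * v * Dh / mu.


Step 1: Convert Dh to meters: Dh = 89e-6 m
Step 2: Re = rho * v * Dh / mu
Re = 1260 * 0.701 * 89e-6 / 0.0065
Re = 12.094
Since Re = 12.094 is below ~2300, the flow is laminar.


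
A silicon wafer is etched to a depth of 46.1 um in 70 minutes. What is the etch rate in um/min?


Step 1: Etch rate = depth / time
Step 2: rate = 46.1 / 70
rate = 0.659 um/min


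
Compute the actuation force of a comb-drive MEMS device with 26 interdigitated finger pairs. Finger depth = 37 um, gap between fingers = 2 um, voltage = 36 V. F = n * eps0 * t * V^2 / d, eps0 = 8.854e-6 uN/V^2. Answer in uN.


Step 1: Parameters: n=26, eps0=8.854e-6 uN/V^2, t=37 um, V=36 V, d=2 um
Step 2: V^2 = 1296
Step 3: F = 26 * 8.854e-6 * 37 * 1296 / 2
F = 5.519 uN


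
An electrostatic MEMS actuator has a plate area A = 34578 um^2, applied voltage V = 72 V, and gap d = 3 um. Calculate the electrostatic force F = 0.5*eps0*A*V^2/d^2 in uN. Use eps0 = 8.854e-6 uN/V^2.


Step 1: Identify parameters.
eps0 = 8.854e-6 uN/V^2, A = 34578 um^2, V = 72 V, d = 3 um
Step 2: Compute V^2 = 72^2 = 5184
Step 3: Compute d^2 = 3^2 = 9
Step 4: F = 0.5 * 8.854e-6 * 34578 * 5184 / 9
F = 88.172 uN


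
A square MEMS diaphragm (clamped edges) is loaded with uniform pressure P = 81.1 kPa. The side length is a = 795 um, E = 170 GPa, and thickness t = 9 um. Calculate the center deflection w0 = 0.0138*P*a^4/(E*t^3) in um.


Step 1: Convert pressure to compatible units (E is in GPa, so P in GPa).
P = 81.1 kPa = 81.1e-6 GPa
Step 2: Compute numerator: 0.0138 * P * a^4.
a^4 = 795^4 = 399455600625
numerator = 0.0138 * 81.1e-6 * 399455600625 = 4.470627e+05
Step 3: Compute denominator: E * t^3 = 170 * 9^3 = 123930
Step 4: w0 = numerator / denominator = 4.470627e+05 / 123930 = 3.6074 um


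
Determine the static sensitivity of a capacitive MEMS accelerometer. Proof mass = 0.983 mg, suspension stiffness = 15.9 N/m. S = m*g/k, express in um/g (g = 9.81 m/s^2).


Step 1: Convert mass: m = 0.983 mg = 9.83e-07 kg
Step 2: S = m * g / k = 9.83e-07 * 9.81 / 15.9
Step 3: S = 6.06e-07 m/g
Step 4: Convert to um/g: S = 0.606 um/g


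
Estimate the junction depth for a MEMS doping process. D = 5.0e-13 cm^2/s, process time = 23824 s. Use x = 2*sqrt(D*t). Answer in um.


Step 1: Compute D*t = 5.0e-13 * 23824 = 1.1912e-08 cm^2
Step 2: sqrt(D*t) = 1.09142e-04 cm
Step 3: x = 2 * 1.09142e-04 cm = 2.18284e-04 cm
Step 4: Convert to um (1 cm = 1e4 um): x = 2.183 um


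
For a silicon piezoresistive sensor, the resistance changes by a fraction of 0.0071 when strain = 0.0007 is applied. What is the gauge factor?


Step 1: Identify values.
dR/R = 0.0071, strain = 0.0007
Step 2: GF = (dR/R) / strain = 0.0071 / 0.0007
GF = 10.1


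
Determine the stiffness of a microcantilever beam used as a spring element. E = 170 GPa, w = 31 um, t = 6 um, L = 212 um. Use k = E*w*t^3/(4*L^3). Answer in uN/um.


Step 1: Convert E to consistent units (1 GPa = 1000 uN/um^2).
E = 170 GPa = 170000 uN/um^2
Step 2: Compute t^3 = 6^3 = 216
Step 3: Compute L^3 = 212^3 = 9528128
Step 4: k = 170000 * 31 * 216 / (4 * 9528128)
k = 29.8674 uN/um


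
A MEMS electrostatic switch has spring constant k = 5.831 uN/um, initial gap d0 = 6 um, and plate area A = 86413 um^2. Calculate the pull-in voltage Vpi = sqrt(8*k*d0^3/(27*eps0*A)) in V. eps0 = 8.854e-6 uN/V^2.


Step 1: Compute numerator: 8 * k * d0^3 = 8 * 5.831 * 6^3 = 10075.968
Step 2: Compute denominator: 27 * eps0 * A = 27 * 8.854e-6 * 86413 = 20.657719
Step 3: Vpi = sqrt(10075.968 / 20.657719)
Vpi = 22.09 V


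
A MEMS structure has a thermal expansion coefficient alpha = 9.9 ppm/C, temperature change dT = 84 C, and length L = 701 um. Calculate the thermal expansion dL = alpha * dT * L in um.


Step 1: Convert CTE: alpha = 9.9 ppm/C = 9.9e-6 /C
Step 2: dL = 9.9e-6 * 84 * 701
dL = 0.583 um


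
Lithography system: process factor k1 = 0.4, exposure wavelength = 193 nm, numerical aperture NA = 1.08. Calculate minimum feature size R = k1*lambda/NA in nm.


Step 1: Identify values: k1 = 0.4, lambda = 193 nm, NA = 1.08
Step 2: R = k1 * lambda / NA
R = 0.4 * 193 / 1.08
R = 71.5 nm


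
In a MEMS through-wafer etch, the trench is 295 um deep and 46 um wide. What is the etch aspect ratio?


Step 1: AR = depth / width
Step 2: AR = 295 / 46
AR = 6.4


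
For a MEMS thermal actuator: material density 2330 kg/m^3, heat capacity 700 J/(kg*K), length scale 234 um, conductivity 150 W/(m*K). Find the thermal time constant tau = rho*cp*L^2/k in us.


Step 1: Convert L to m: L = 234e-6 m
Step 2: L^2 = (234e-6)^2 = 5.4756e-08 m^2
Step 3: tau = 2330 * 700 * 5.4756e-08 / 150 = 5.953802e-04 s
Step 4: Convert to microseconds (multiply by 1e6).
tau = 595.38 us


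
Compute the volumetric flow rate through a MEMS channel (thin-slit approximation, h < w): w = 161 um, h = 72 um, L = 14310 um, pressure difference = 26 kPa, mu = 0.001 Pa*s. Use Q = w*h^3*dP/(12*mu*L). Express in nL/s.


Step 1: Convert all dimensions to SI (meters).
w = 161e-6 m, h = 72e-6 m, L = 14310e-6 m, dP = 26e3 Pa
Step 2: Q = w * h^3 * dP / (12 * mu * L)
Q = 161e-6 * (72e-6)^3 * 26e3 / (12 * 0.001 * 14310e-6) = 9.09862642e-09 m^3/s
Step 3: Convert Q from m^3/s to nL/s (1 m^3 = 1e12 nL, so multiply by 1e12).
Q = 9098.626 nL/s


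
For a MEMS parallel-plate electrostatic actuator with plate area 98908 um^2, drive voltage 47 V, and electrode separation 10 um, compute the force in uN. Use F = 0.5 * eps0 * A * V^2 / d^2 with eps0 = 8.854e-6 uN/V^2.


Step 1: Identify parameters.
eps0 = 8.854e-6 uN/V^2, A = 98908 um^2, V = 47 V, d = 10 um
Step 2: Compute V^2 = 47^2 = 2209
Step 3: Compute d^2 = 10^2 = 100
Step 4: F = 0.5 * 8.854e-6 * 98908 * 2209 / 100
F = 9.672 uN


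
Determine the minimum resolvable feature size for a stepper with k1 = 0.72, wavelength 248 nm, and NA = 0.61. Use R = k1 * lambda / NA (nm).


Step 1: Identify values: k1 = 0.72, lambda = 248 nm, NA = 0.61
Step 2: R = k1 * lambda / NA
R = 0.72 * 248 / 0.61
R = 292.7 nm


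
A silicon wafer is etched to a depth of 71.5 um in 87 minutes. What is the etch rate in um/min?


Step 1: Etch rate = depth / time
Step 2: rate = 71.5 / 87
rate = 0.822 um/min


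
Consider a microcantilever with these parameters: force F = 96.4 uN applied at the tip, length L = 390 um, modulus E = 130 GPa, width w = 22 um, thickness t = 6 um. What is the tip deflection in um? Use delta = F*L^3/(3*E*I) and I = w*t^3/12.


Step 1: Calculate the second moment of area.
I = w * t^3 / 12 = 22 * 6^3 / 12 = 396.0 um^4
Step 2: Convert E to consistent units (1 GPa = 1000 uN/um^2).
E = 130 GPa = 130000 uN/um^2
Step 3: Calculate tip deflection.
delta = F * L^3 / (3 * E * I)
delta = 96.4 * 390^3 / (3 * 130000 * 396.0)
delta = 37.0264 um


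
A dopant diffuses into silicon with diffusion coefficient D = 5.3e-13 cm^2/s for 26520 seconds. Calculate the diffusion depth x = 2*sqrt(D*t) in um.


Step 1: Compute D*t = 5.3e-13 * 26520 = 1.40556e-08 cm^2
Step 2: sqrt(D*t) = 1.18556e-04 cm
Step 3: x = 2 * 1.18556e-04 cm = 2.37112e-04 cm
Step 4: Convert to um (1 cm = 1e4 um): x = 2.371 um


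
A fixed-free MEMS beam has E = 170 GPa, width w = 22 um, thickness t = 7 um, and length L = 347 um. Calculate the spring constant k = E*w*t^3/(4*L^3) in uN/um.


Step 1: Convert E to consistent units (1 GPa = 1000 uN/um^2).
E = 170 GPa = 170000 uN/um^2
Step 2: Compute t^3 = 7^3 = 343
Step 3: Compute L^3 = 347^3 = 41781923
Step 4: k = 170000 * 22 * 343 / (4 * 41781923)
k = 7.6757 uN/um


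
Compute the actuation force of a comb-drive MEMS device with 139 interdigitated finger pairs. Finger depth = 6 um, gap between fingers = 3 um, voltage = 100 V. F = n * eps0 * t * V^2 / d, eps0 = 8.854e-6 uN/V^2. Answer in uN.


Step 1: Parameters: n=139, eps0=8.854e-6 uN/V^2, t=6 um, V=100 V, d=3 um
Step 2: V^2 = 10000
Step 3: F = 139 * 8.854e-6 * 6 * 10000 / 3
F = 24.614 uN


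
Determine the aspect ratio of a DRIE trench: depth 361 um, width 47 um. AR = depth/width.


Step 1: AR = depth / width
Step 2: AR = 361 / 47
AR = 7.7


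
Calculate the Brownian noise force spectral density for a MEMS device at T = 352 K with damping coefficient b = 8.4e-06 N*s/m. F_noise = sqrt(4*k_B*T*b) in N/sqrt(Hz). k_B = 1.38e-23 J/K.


Step 1: Compute 4 * k_B * T * b
= 4 * 1.38e-23 * 352 * 8.4e-06
= 1.6322e-25 N^2/Hz
Step 2: F_noise = sqrt(1.6322e-25)
F_noise = 4.04e-13 N/sqrt(Hz)


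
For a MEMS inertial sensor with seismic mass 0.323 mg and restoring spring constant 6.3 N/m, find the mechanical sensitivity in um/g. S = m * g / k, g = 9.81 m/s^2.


Step 1: Convert mass: m = 0.323 mg = 3.23e-07 kg
Step 2: S = m * g / k = 3.23e-07 * 9.81 / 6.3
Step 3: S = 5.03e-07 m/g
Step 4: Convert to um/g: S = 0.503 um/g


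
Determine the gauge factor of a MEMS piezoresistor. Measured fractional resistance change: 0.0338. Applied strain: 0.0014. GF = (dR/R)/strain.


Step 1: Identify values.
dR/R = 0.0338, strain = 0.0014
Step 2: GF = (dR/R) / strain = 0.0338 / 0.0014
GF = 24.1


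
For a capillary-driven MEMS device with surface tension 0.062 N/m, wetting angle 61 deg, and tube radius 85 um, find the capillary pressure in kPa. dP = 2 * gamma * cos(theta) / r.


Step 1: cos(61 deg) = 0.4848
Step 2: Convert r to m: r = 85e-6 m
Step 3: dP = 2 * 0.062 * 0.4848 / 85e-6 = 707.2 Pa
Step 4: Convert Pa to kPa (divide by 1000).
dP = 0.71 kPa


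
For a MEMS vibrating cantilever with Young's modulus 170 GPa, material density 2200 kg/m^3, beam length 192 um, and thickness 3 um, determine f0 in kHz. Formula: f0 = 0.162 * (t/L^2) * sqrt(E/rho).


Step 1: Convert units to SI.
t_SI = 3e-6 m, L_SI = 192e-6 m
Step 2: Calculate sqrt(E/rho).
sqrt(170e9 / 2200) = 8790.49 m/s
Step 3: Compute f0.
f0 = 0.162 * 3e-6 / (192e-6)^2 * 8790.49 = 115890.2 Hz = 115.89 kHz


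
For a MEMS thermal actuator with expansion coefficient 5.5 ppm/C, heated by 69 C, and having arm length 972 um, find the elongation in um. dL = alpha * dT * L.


Step 1: Convert CTE: alpha = 5.5 ppm/C = 5.5e-6 /C
Step 2: dL = 5.5e-6 * 69 * 972
dL = 0.3689 um


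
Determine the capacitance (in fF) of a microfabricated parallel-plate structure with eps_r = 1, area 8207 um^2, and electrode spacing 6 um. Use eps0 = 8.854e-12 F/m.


Step 1: Convert area to m^2: A = 8207e-12 m^2
Step 2: Convert gap to m: d = 6e-6 m
Step 3: C = eps0 * eps_r * A / d
C = 8.854e-12 * 1 * 8207e-12 / 6e-6
Step 4: Convert to fF (multiply by 1e15).
C = 12.11 fF


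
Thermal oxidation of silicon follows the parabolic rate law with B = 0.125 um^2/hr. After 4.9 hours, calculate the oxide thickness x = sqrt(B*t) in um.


Step 1: Compute B*t = 0.125 * 4.9 = 0.6125
Step 2: x = sqrt(0.6125)
x = 0.783 um


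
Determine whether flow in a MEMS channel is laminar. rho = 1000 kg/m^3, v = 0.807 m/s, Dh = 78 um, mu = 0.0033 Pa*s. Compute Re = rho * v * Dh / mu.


Step 1: Convert Dh to meters: Dh = 78e-6 m
Step 2: Re = rho * v * Dh / mu
Re = 1000 * 0.807 * 78e-6 / 0.0033
Re = 19.075
Since Re = 19.075 is below ~2300, the flow is laminar.


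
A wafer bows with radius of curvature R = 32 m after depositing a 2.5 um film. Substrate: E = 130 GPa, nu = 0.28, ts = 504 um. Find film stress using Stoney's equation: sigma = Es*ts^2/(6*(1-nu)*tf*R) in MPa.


Step 1: Compute numerator: Es * ts^2 = 130 * 504^2 = 33022080 (GPa*um^2)
Step 2: Compute denominator (R in um): 6*(1-nu)*tf*R = 6*0.72*2.5*32e6 = 345600000.0 (um^2)
Step 3: sigma (GPa) = 33022080 / 345600000.0 = 9.555e-02 GPa
Step 4: Convert to MPa (x1000): sigma = 95.6 MPa


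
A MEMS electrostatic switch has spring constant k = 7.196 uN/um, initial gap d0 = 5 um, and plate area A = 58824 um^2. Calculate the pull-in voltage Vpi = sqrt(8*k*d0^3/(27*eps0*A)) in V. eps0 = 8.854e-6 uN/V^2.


Step 1: Compute numerator: 8 * k * d0^3 = 8 * 7.196 * 5^3 = 7196.0
Step 2: Compute denominator: 27 * eps0 * A = 27 * 8.854e-6 * 58824 = 14.062348
Step 3: Vpi = sqrt(7196.0 / 14.062348)
Vpi = 22.62 V


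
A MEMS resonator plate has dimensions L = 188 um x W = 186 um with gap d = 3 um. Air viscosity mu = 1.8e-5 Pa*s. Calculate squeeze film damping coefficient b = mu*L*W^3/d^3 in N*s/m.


Step 1: Convert to SI.
L = 188e-6 m, W = 186e-6 m, d = 3e-6 m
Step 2: W^3 = (186e-6)^3 = 6.43e-12 m^3
Step 3: d^3 = (3e-6)^3 = 2.70e-17 m^3
Step 4: b = 1.8e-5 * 188e-6 * 6.43e-12 / 2.70e-17
b = 8.07e-04 N*s/m


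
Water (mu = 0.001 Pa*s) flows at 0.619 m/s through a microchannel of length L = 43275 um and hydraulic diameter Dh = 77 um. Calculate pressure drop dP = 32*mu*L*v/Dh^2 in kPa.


Step 1: Convert to SI: L = 43275e-6 m, Dh = 77e-6 m
Step 2: dP = 32 * 0.001 * 43275e-6 * 0.619 / (77e-6)^2
Step 3: dP = 144576.02 Pa
Step 4: Convert to kPa: dP = 144.58 kPa


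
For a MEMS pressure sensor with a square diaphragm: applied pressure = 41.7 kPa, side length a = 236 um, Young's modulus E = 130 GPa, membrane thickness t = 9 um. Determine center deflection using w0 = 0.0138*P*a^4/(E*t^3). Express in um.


Step 1: Convert pressure to compatible units (E is in GPa, so P in GPa).
P = 41.7 kPa = 41.7e-6 GPa
Step 2: Compute numerator: 0.0138 * P * a^4.
a^4 = 236^4 = 3102044416
numerator = 0.0138 * 41.7e-6 * 3102044416 = 1.7851e+03
Step 3: Compute denominator: E * t^3 = 130 * 9^3 = 94770
Step 4: w0 = numerator / denominator = 1.7851e+03 / 94770 = 0.0188 um


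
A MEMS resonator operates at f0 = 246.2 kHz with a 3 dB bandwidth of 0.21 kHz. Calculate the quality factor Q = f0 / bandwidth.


Step 1: Q = f0 / bandwidth
Step 2: Q = 246.2 / 0.21
Q = 1172.4


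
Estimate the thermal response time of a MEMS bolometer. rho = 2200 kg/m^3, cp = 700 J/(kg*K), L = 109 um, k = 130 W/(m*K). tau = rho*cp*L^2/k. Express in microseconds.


Step 1: Convert L to m: L = 109e-6 m
Step 2: L^2 = (109e-6)^2 = 1.1881e-08 m^2
Step 3: tau = 2200 * 700 * 1.1881e-08 / 130 = 1.4074415e-04 s
Step 4: Convert to microseconds (multiply by 1e6).
tau = 140.744 us


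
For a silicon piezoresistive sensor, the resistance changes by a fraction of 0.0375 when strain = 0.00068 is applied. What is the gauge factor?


Step 1: Identify values.
dR/R = 0.0375, strain = 0.00068
Step 2: GF = (dR/R) / strain = 0.0375 / 0.00068
GF = 55.1


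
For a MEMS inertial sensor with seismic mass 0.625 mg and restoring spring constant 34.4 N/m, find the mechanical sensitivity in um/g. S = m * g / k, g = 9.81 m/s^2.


Step 1: Convert mass: m = 0.625 mg = 6.25e-07 kg
Step 2: S = m * g / k = 6.25e-07 * 9.81 / 34.4
Step 3: S = 1.78e-07 m/g
Step 4: Convert to um/g: S = 0.178 um/g


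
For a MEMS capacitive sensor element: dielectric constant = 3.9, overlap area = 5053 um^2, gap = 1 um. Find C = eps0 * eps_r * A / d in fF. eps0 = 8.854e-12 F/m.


Step 1: Convert area to m^2: A = 5053e-12 m^2
Step 2: Convert gap to m: d = 1e-6 m
Step 3: C = eps0 * eps_r * A / d
C = 8.854e-12 * 3.9 * 5053e-12 / 1e-6
Step 4: Convert to fF (multiply by 1e15).
C = 174.48 fF


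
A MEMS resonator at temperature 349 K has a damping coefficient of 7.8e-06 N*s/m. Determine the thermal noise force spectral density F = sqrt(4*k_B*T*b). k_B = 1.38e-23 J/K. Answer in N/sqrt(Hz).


Step 1: Compute 4 * k_B * T * b
= 4 * 1.38e-23 * 349 * 7.8e-06
= 1.5027e-25 N^2/Hz
Step 2: F_noise = sqrt(1.5027e-25)
F_noise = 3.88e-13 N/sqrt(Hz)


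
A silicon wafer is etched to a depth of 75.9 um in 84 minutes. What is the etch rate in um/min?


Step 1: Etch rate = depth / time
Step 2: rate = 75.9 / 84
rate = 0.904 um/min


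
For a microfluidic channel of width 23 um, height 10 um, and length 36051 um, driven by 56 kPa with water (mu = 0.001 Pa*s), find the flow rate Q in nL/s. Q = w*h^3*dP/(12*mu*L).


Step 1: Convert all dimensions to SI (meters).
w = 23e-6 m, h = 10e-6 m, L = 36051e-6 m, dP = 56e3 Pa
Step 2: Q = w * h^3 * dP / (12 * mu * L)
Q = 23e-6 * (10e-6)^3 * 56e3 / (12 * 0.001 * 36051e-6) = 2.97726e-12 m^3/s
Step 3: Convert Q from m^3/s to nL/s (1 m^3 = 1e12 nL, so multiply by 1e12).
Q = 2.977 nL/s


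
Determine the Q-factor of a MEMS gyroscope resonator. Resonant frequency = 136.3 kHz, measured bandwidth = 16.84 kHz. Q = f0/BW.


Step 1: Q = f0 / bandwidth
Step 2: Q = 136.3 / 16.84
Q = 8.1


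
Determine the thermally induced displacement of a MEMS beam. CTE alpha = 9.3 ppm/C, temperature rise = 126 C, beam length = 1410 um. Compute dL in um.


Step 1: Convert CTE: alpha = 9.3 ppm/C = 9.3e-6 /C
Step 2: dL = 9.3e-6 * 126 * 1410
dL = 1.6522 um


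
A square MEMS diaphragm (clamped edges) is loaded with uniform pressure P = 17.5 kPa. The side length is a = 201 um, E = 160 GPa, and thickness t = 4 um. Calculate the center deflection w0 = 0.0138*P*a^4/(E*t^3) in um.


Step 1: Convert pressure to compatible units (E is in GPa, so P in GPa).
P = 17.5 kPa = 17.5e-6 GPa
Step 2: Compute numerator: 0.0138 * P * a^4.
a^4 = 201^4 = 1632240801
numerator = 0.0138 * 17.5e-6 * 1632240801 = 3.9419e+02
Step 3: Compute denominator: E * t^3 = 160 * 4^3 = 10240
Step 4: w0 = numerator / denominator = 3.9419e+02 / 10240 = 0.0385 um


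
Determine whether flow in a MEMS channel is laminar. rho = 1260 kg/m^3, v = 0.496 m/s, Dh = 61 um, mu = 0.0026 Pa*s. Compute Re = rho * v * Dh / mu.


Step 1: Convert Dh to meters: Dh = 61e-6 m
Step 2: Re = rho * v * Dh / mu
Re = 1260 * 0.496 * 61e-6 / 0.0026
Re = 14.663
Since Re = 14.663 is below ~2300, the flow is laminar.


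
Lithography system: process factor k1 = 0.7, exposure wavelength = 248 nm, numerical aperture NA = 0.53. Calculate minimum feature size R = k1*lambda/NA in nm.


Step 1: Identify values: k1 = 0.7, lambda = 248 nm, NA = 0.53
Step 2: R = k1 * lambda / NA
R = 0.7 * 248 / 0.53
R = 327.5 nm


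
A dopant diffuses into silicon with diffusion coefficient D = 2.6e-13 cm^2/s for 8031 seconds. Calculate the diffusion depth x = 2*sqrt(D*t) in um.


Step 1: Compute D*t = 2.6e-13 * 8031 = 2.08806e-09 cm^2
Step 2: sqrt(D*t) = 4.5695e-05 cm
Step 3: x = 2 * 4.5695e-05 cm = 9.139e-05 cm
Step 4: Convert to um (1 cm = 1e4 um): x = 0.914 um


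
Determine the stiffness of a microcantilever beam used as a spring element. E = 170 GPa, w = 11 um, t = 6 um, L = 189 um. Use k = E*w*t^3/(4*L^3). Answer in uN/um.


Step 1: Convert E to consistent units (1 GPa = 1000 uN/um^2).
E = 170 GPa = 170000 uN/um^2
Step 2: Compute t^3 = 6^3 = 216
Step 3: Compute L^3 = 189^3 = 6751269
Step 4: k = 170000 * 11 * 216 / (4 * 6751269)
k = 14.9572 uN/um


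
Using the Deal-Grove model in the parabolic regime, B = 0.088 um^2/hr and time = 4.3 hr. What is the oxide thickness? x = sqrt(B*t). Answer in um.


Step 1: Compute B*t = 0.088 * 4.3 = 0.3784
Step 2: x = sqrt(0.3784)
x = 0.615 um


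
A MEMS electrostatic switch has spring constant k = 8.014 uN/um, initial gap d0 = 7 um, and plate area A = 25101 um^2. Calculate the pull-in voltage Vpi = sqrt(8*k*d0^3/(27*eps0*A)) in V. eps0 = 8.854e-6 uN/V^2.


Step 1: Compute numerator: 8 * k * d0^3 = 8 * 8.014 * 7^3 = 21990.416
Step 2: Compute denominator: 27 * eps0 * A = 27 * 8.854e-6 * 25101 = 6.000595
Step 3: Vpi = sqrt(21990.416 / 6.000595)
Vpi = 60.54 V


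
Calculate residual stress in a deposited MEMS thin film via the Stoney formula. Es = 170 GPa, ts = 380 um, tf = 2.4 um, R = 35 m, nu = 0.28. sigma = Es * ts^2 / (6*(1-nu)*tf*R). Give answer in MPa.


Step 1: Compute numerator: Es * ts^2 = 170 * 380^2 = 24548000 (GPa*um^2)
Step 2: Compute denominator (R in um): 6*(1-nu)*tf*R = 6*0.72*2.4*35e6 = 362880000.0 (um^2)
Step 3: sigma (GPa) = 24548000 / 362880000.0 = 6.7648e-02 GPa
Step 4: Convert to MPa (x1000): sigma = 67.6 MPa


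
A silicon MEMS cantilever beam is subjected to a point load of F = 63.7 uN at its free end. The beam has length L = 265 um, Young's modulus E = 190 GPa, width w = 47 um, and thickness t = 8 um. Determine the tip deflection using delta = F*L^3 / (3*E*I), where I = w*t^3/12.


Step 1: Calculate the second moment of area.
I = w * t^3 / 12 = 47 * 8^3 / 12 = 2005.3333 um^4
Step 2: Convert E to consistent units (1 GPa = 1000 uN/um^2).
E = 190 GPa = 190000 uN/um^2
Step 3: Calculate tip deflection.
delta = F * L^3 / (3 * E * I)
delta = 63.7 * 265^3 / (3 * 190000 * 2005.3333)
delta = 1.0371 um


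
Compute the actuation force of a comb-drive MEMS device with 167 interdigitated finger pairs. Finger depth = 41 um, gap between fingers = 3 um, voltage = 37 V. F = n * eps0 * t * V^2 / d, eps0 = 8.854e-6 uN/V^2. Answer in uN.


Step 1: Parameters: n=167, eps0=8.854e-6 uN/V^2, t=41 um, V=37 V, d=3 um
Step 2: V^2 = 1369
Step 3: F = 167 * 8.854e-6 * 41 * 1369 / 3
F = 27.664 uN


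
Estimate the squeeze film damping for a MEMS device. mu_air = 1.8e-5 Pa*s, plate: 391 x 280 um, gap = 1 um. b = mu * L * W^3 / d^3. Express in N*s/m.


Step 1: Convert to SI.
L = 391e-6 m, W = 280e-6 m, d = 1e-6 m
Step 2: W^3 = (280e-6)^3 = 2.20e-11 m^3
Step 3: d^3 = (1e-6)^3 = 1.00e-18 m^3
Step 4: b = 1.8e-5 * 391e-6 * 2.20e-11 / 1.00e-18
b = 1.54e-01 N*s/m


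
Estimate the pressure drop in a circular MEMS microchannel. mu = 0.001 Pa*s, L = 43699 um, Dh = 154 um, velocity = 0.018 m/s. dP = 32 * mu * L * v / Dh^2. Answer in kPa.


Step 1: Convert to SI: L = 43699e-6 m, Dh = 154e-6 m
Step 2: dP = 32 * 0.001 * 43699e-6 * 0.018 / (154e-6)^2
Step 3: dP = 1061.34 Pa
Step 4: Convert to kPa: dP = 1.06 kPa


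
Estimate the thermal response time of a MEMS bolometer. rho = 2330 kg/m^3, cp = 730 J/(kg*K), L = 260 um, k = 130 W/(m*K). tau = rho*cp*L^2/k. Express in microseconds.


Step 1: Convert L to m: L = 260e-6 m
Step 2: L^2 = (260e-6)^2 = 6.76e-08 m^2
Step 3: tau = 2330 * 730 * 6.76e-08 / 130 = 8.84468e-04 s
Step 4: Convert to microseconds (multiply by 1e6).
tau = 884.468 us


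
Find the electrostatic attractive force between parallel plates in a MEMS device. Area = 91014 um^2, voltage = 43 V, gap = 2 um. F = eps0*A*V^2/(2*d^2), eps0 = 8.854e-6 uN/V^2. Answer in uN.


Step 1: Identify parameters.
eps0 = 8.854e-6 uN/V^2, A = 91014 um^2, V = 43 V, d = 2 um
Step 2: Compute V^2 = 43^2 = 1849
Step 3: Compute d^2 = 2^2 = 4
Step 4: F = 0.5 * 8.854e-6 * 91014 * 1849 / 4
F = 186.249 uN


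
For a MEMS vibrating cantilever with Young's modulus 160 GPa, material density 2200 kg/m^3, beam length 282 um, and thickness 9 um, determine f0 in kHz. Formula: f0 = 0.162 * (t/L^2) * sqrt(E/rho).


Step 1: Convert units to SI.
t_SI = 9e-6 m, L_SI = 282e-6 m
Step 2: Calculate sqrt(E/rho).
sqrt(160e9 / 2200) = 8528.03 m/s
Step 3: Compute f0.
f0 = 0.162 * 9e-6 / (282e-6)^2 * 8528.03 = 156353.7 Hz = 156.35 kHz


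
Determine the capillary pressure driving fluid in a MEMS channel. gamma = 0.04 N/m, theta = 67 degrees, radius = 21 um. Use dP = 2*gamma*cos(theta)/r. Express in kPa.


Step 1: cos(67 deg) = 0.3907
Step 2: Convert r to m: r = 21e-6 m
Step 3: dP = 2 * 0.04 * 0.3907 / 21e-6 = 1488.4 Pa
Step 4: Convert Pa to kPa (divide by 1000).
dP = 1.49 kPa


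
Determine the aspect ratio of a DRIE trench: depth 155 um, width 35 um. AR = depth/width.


Step 1: AR = depth / width
Step 2: AR = 155 / 35
AR = 4.4


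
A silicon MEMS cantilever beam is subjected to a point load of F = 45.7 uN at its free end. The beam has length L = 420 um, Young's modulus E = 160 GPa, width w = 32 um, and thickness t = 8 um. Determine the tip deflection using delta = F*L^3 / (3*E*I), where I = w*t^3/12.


Step 1: Calculate the second moment of area.
I = w * t^3 / 12 = 32 * 8^3 / 12 = 1365.3333 um^4
Step 2: Convert E to consistent units (1 GPa = 1000 uN/um^2).
E = 160 GPa = 160000 uN/um^2
Step 3: Calculate tip deflection.
delta = F * L^3 / (3 * E * I)
delta = 45.7 * 420^3 / (3 * 160000 * 1365.3333)
delta = 5.1664 um


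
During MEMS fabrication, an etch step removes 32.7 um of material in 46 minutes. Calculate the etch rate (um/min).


Step 1: Etch rate = depth / time
Step 2: rate = 32.7 / 46
rate = 0.711 um/min


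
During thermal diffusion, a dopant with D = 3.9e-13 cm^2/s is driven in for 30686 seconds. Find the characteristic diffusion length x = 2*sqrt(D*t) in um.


Step 1: Compute D*t = 3.9e-13 * 30686 = 1.196754e-08 cm^2
Step 2: sqrt(D*t) = 1.09396e-04 cm
Step 3: x = 2 * 1.09396e-04 cm = 2.18792e-04 cm
Step 4: Convert to um (1 cm = 1e4 um): x = 2.188 um


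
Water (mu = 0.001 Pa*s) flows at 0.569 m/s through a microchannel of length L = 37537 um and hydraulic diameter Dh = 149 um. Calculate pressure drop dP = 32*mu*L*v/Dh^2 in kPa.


Step 1: Convert to SI: L = 37537e-6 m, Dh = 149e-6 m
Step 2: dP = 32 * 0.001 * 37537e-6 * 0.569 / (149e-6)^2
Step 3: dP = 30785.72 Pa
Step 4: Convert to kPa: dP = 30.79 kPa


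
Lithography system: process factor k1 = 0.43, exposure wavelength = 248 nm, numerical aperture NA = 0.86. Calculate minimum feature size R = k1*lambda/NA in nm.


Step 1: Identify values: k1 = 0.43, lambda = 248 nm, NA = 0.86
Step 2: R = k1 * lambda / NA
R = 0.43 * 248 / 0.86
R = 124.0 nm


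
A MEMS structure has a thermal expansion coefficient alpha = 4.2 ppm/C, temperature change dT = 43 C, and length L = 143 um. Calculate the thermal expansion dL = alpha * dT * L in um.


Step 1: Convert CTE: alpha = 4.2 ppm/C = 4.2e-6 /C
Step 2: dL = 4.2e-6 * 43 * 143
dL = 0.0258 um


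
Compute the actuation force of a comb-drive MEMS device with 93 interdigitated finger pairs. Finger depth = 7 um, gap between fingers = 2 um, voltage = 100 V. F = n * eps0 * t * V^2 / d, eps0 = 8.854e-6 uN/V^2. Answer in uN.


Step 1: Parameters: n=93, eps0=8.854e-6 uN/V^2, t=7 um, V=100 V, d=2 um
Step 2: V^2 = 10000
Step 3: F = 93 * 8.854e-6 * 7 * 10000 / 2
F = 28.82 uN


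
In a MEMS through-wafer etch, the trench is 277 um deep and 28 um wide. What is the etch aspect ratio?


Step 1: AR = depth / width
Step 2: AR = 277 / 28
AR = 9.9


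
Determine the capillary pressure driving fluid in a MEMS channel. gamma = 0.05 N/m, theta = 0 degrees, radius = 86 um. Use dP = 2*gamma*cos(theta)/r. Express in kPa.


Step 1: cos(0 deg) = 1.0
Step 2: Convert r to m: r = 86e-6 m
Step 3: dP = 2 * 0.05 * 1.0 / 86e-6 = 1162.8 Pa
Step 4: Convert Pa to kPa (divide by 1000).
dP = 1.16 kPa


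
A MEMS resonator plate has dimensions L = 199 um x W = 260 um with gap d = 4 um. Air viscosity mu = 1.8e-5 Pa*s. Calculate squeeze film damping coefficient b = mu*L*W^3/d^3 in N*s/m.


Step 1: Convert to SI.
L = 199e-6 m, W = 260e-6 m, d = 4e-6 m
Step 2: W^3 = (260e-6)^3 = 1.76e-11 m^3
Step 3: d^3 = (4e-6)^3 = 6.40e-17 m^3
Step 4: b = 1.8e-5 * 199e-6 * 1.76e-11 / 6.40e-17
b = 9.84e-04 N*s/m


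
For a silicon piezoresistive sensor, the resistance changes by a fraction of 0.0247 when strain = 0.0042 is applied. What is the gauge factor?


Step 1: Identify values.
dR/R = 0.0247, strain = 0.0042
Step 2: GF = (dR/R) / strain = 0.0247 / 0.0042
GF = 5.9
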